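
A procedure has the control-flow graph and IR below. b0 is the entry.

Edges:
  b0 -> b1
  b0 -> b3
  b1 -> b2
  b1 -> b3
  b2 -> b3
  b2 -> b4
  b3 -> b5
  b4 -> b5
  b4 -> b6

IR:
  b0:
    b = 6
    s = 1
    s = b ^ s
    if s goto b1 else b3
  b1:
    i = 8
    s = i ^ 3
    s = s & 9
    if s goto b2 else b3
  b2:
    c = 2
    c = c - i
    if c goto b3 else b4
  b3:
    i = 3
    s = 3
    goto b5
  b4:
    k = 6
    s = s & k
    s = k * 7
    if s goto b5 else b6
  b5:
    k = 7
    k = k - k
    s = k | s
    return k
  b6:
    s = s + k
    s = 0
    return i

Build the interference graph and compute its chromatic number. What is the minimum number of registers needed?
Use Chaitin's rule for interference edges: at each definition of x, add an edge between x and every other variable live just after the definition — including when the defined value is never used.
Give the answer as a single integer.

def/use:
  b0: {b,s} / ∅
  b1: {i,s} / ∅
  b2: {c} / {i}
  b3: {i,s} / ∅
  b4: {k,s} / {s}
  b5: {k,s} / {s}
  b6: {s} / {i,k,s}

Live sets:
  live b0: ∅→∅
  live b1: ∅→{i,s}
  live b2: {i,s}→{i,s}
  live b3: ∅→{s}
  live b4: {i,s}→{i,k,s}
  live b5: {s}→∅
  live b6: {i,k,s}→∅

Interfere edges:
  b — {s}
  c — {i,s}
  i — {c,k,s}
  k — {i,s}
  s — {b,c,i,k}

Chromatic number:
  {c,i,s} pairwise interfere (3-clique) ⇒ χ ≥ 3
  assign b→c1 c→c2 i→c1 k→c2 s→c0 — no edge inside a register ⇒ χ ≤ 3
  χ = 3

Answer: 3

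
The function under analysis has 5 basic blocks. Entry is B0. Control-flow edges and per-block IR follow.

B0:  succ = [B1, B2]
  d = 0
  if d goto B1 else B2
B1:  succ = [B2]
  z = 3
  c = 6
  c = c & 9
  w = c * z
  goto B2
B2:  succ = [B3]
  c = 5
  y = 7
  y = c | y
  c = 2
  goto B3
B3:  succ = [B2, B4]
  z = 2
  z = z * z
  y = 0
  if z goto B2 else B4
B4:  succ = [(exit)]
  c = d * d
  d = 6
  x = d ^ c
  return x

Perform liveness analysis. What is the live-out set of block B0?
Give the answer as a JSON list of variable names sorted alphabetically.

Answer: ["d"]

Derivation:
def/use:
  B0: {d} / ∅
  B1: {c,w,z} / ∅
  B2: {c,y} / ∅
  B3: {y,z} / ∅
  B4: {c,d,x} / {d}

Liveness:
  B0: in=∅ out={d}
  B1: in={d} out={d}
  B2: in={d} out={d}
  B3: in={d} out={d}
  B4: in={d} out=∅

live-out(B0) = ["d"]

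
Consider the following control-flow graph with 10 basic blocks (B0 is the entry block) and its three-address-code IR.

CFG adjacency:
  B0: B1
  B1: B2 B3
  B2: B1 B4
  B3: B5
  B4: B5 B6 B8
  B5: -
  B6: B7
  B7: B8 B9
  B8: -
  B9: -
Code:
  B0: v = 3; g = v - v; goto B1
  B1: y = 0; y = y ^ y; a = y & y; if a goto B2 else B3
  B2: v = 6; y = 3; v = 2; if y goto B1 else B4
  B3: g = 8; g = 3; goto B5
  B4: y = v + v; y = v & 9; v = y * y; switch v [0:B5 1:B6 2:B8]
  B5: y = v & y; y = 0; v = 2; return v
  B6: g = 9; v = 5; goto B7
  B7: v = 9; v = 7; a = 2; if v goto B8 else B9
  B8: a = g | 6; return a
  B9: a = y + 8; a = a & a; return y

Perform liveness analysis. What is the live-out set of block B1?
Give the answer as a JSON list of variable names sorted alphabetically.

Answer: ["g", "v", "y"]

Derivation:
Per-block:
  B0 def {g,v} use ∅
  B1 def {a,y} use ∅
  B2 def {v,y} use ∅
  B3 def {g} use ∅
  B4 def {v,y} use {v}
  B5 def {v,y} use {v,y}
  B6 def {g,v} use ∅
  B7 def {a,v} use ∅
  B8 def {a} use {g}
  B9 def {a} use {y}

Liveness:
  B0 li=∅ lo={g,v}
  B1 li={g,v} lo={g,v,y}
  B2 li={g} lo={g,v}
  B3 li={v,y} lo={v,y}
  B4 li={g,v} lo={g,v,y}
  B5 li={v,y} lo=∅
  B6 li={y} lo={g,y}
  B7 li={g,y} lo={g,y}
  B8 li={g} lo=∅
  B9 li={y} lo=∅

live-out(B1) = ["g", "v", "y"]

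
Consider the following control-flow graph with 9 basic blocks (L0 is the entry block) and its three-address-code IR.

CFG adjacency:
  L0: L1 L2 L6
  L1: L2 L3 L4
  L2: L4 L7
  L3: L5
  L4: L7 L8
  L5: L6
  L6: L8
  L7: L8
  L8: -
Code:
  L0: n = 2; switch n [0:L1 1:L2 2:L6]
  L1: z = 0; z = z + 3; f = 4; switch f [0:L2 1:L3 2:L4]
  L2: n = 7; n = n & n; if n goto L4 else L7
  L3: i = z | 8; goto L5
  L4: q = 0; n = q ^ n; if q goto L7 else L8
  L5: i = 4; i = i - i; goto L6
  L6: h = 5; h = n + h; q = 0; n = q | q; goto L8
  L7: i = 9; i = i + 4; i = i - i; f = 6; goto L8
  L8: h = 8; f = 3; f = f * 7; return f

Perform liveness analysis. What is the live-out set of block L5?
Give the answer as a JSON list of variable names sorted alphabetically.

Block summaries:
  L0: {n} / ∅
  L1: {f,z} / ∅
  L2: {n} / ∅
  L3: {i} / {z}
  L4: {n,q} / {n}
  L5: {i} / ∅
  L6: {h,n,q} / {n}
  L7: {f,i} / ∅
  L8: {f,h} / ∅

Live sets:
  live L0: ∅→{n}
  live L1: {n}→{n,z}
  live L2: ∅→{n}
  live L3: {n,z}→{n}
  live L4: {n}→∅
  live L5: {n}→{n}
  live L6: {n}→∅
  live L7: ∅→∅
  live L8: ∅→∅

live-out(L5) = ["n"]

Answer: ["n"]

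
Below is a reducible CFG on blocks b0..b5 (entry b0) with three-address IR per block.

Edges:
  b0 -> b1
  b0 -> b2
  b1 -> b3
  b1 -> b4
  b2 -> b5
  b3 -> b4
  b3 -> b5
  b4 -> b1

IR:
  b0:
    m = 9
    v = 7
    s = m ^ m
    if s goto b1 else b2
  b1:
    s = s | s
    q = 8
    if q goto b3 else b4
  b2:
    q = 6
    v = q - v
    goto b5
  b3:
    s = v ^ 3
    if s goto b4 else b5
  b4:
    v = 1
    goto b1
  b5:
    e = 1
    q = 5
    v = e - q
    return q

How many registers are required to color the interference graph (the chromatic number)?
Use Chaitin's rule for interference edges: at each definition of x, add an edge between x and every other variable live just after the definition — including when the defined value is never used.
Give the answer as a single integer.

def/use:
  b0: def={m,s,v} ue=∅
  b1: def={q,s} ue={s}
  b2: def={q,v} ue={v}
  b3: def={s} ue={v}
  b4: def={v} ue=∅
  b5: def={e,q,v} ue=∅

Liveness:
  b0: in=∅ out={s,v}
  b1: in={s,v} out={s,v}
  b2: in={v} out=∅
  b3: in={v} out={s}
  b4: in={s} out={s,v}
  b5: in=∅ out=∅

Interference:
  e — {q}
  m — {v}
  q — {e,s,v}
  s — {q,v}
  v — {m,q,s}

Registers:
  lower bound: {q,s,v} mutually conflict ⇒ χ ≥ 3
  3-colouring: c0={m,q}  c1={e,v}  c2={s}
  χ = 3

Answer: 3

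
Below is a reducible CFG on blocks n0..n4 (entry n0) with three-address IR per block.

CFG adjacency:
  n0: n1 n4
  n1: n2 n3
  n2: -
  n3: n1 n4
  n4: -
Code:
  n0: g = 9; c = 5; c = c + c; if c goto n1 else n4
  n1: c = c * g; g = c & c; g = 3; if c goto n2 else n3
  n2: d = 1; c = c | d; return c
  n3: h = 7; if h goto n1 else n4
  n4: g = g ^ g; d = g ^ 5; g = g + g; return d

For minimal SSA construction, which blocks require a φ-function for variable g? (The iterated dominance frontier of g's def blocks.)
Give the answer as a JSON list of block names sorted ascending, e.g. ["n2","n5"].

idom tree: n1←n0 n2←n1 n3←n1 n4←n0
Dom∩ at merges:
  n1: preds {n0,n3}: {n0} ∩ {n0,n1,n3} = {n0}; idom=n0
  n4: preds {n0,n3}: {n0} ∩ {n0,n1,n3} = {n0}; idom=n0

Frontier:
  n1←n0: walk · to n0
  n1←n3: walk n3→n1 to n0
  n4←n0: walk · to n0
  n4←n3: walk n3→n1 to n0
  n0 → ∅
  n1 → {n1,n4}
  n2 → ∅
  n3 → {n1,n4}
  n4 → ∅

φ for g: defs {n0,n1,n4}
  DF⁺ = {n1,n4}

Answer: ["n1", "n4"]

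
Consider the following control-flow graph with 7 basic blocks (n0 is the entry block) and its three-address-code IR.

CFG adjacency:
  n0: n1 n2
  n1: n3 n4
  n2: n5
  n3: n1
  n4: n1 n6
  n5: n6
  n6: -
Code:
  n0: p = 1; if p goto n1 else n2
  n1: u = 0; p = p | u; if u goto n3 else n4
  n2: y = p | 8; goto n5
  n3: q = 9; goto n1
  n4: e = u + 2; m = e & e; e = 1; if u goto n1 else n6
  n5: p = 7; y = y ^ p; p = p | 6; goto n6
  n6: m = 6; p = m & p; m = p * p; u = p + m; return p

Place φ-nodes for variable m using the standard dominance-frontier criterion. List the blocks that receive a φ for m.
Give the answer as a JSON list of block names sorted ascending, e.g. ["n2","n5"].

idom tree: n1←n0 n2←n0 n3←n1 n4←n1 n5←n2 n6←n0
Join-block Dom:
  n1: preds {n0,n3,n4}: {n0} ∩ {n0,n1,n3} ∩ {n0,n1,n4} = {n0}; idom=n0
  n6: preds {n4,n5}: {n0,n1,n4} ∩ {n0,n2,n5} = {n0}; idom=n0

Frontier:
  n1←n0: walk · to n0
  n1←n3: walk n3→n1 to n0
  n1←n4: walk n4→n1 to n0
  n6←n4: walk n4→n1 to n0
  n6←n5: walk n5→n2 to n0
  n0: DF=∅
  n1: DF={n1,n6}
  n2: DF={n6}
  n3: DF={n1}
  n4: DF={n1,n6}
  n5: DF={n6}
  n6: DF=∅

φ for m: defs {n4,n6}
  DF⁺ = {n1,n6}

Answer: ["n1", "n6"]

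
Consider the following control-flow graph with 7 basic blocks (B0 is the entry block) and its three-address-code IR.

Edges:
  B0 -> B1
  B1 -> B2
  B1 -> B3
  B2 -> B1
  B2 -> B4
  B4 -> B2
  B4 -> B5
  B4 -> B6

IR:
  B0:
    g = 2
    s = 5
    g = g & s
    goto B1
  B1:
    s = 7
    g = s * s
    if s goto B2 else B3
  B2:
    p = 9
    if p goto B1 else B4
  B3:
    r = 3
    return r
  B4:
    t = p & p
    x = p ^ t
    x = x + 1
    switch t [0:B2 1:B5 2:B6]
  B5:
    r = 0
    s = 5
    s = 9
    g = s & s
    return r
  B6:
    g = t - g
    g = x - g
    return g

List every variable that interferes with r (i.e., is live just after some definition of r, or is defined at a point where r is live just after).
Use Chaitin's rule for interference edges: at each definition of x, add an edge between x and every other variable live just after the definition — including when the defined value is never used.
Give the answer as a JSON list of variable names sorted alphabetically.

Answer: ["g", "s"]

Derivation:
Block summaries:
  B0 def {g,s} use ∅
  B1 def {g,s} use ∅
  B2 def {p} use ∅
  B3 def {r} use ∅
  B4 def {t,x} use {p}
  B5 def {g,r,s} use ∅
  B6 def {g} use {g,t,x}

Live sets:
  live B0: ∅→∅
  live B1: ∅→{g}
  live B2: {g}→{g,p}
  live B3: ∅→∅
  live B4: {g,p}→{g,t,x}
  live B5: ∅→∅
  live B6: {g,t,x}→∅

Interference:
  g — {p,r,s,t,x}
  p — {g,t}
  r — {g,s}
  s — {g,r}
  t — {g,p,x}
  x — {g,t}

N(r) = ["g", "s"]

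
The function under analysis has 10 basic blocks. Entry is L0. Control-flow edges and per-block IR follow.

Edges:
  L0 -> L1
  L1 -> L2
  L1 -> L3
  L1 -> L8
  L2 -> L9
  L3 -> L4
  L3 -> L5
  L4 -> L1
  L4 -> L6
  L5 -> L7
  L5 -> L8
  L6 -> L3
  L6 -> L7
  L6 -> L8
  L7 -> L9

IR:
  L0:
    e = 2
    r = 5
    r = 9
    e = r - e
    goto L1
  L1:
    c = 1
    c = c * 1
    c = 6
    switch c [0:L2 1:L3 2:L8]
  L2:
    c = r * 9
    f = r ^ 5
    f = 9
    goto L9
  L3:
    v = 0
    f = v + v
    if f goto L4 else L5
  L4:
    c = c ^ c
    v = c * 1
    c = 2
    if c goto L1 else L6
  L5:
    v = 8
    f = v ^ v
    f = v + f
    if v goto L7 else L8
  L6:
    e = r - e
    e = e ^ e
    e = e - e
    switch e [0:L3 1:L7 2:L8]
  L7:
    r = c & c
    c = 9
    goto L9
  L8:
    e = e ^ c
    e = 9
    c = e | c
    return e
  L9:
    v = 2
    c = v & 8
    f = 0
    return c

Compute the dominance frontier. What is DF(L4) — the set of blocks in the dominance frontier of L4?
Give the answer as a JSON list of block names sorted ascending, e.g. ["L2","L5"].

Answer: ["L1", "L3", "L7", "L8"]

Derivation:
idom tree: L1←L0 L2←L1 L3←L1 L4←L3 L5←L3 L6←L4 L7←L3 L8←L1 L9←L1
Dom at joins:
  L1: preds {L0,L4}: {L0} ∩ {L0,L1,L3,L4} = {L0}; idom=L0
  L3: preds {L1,L6}: {L0,L1} ∩ {L0,L1,L3,L4,L6} = {L0,L1}; idom=L1
  L7: preds {L5,L6}: {L0,L1,L3,L5} ∩ {L0,L1,L3,L4,L6} = {L0,L1,L3}; idom=L3
  L8: preds {L1,L5,L6}: {L0,L1} ∩ {L0,L1,L3,L5} ∩ {L0,L1,L3,L4,L6} = {L0,L1}; idom=L1
  L9: preds {L2,L7}: {L0,L1,L2} ∩ {L0,L1,L3,L7} = {L0,L1}; idom=L1

Frontier:
  join L1 pred L0: · stop@L0
  join L1 pred L4: L4→L3→L1 stop@L0
  join L3 pred L1: · stop@L1
  join L3 pred L6: L6→L4→L3 stop@L1
  join L7 pred L5: L5 stop@L3
  join L7 pred L6: L6→L4 stop@L3
  join L8 pred L1: · stop@L1
  join L8 pred L5: L5→L3 stop@L1
  join L8 pred L6: L6→L4→L3 stop@L1
  join L9 pred L2: L2 stop@L1
  join L9 pred L7: L7→L3 stop@L1
  DF(L0)=∅
  DF(L1)={L1}
  DF(L2)={L9}
  DF(L3)={L1,L3,L8,L9}
  DF(L4)={L1,L3,L7,L8}
  DF(L5)={L7,L8}
  DF(L6)={L3,L7,L8}
  DF(L7)={L9}
  DF(L8)=∅
  DF(L9)=∅

DF(L4) = ["L1", "L3", "L7", "L8"]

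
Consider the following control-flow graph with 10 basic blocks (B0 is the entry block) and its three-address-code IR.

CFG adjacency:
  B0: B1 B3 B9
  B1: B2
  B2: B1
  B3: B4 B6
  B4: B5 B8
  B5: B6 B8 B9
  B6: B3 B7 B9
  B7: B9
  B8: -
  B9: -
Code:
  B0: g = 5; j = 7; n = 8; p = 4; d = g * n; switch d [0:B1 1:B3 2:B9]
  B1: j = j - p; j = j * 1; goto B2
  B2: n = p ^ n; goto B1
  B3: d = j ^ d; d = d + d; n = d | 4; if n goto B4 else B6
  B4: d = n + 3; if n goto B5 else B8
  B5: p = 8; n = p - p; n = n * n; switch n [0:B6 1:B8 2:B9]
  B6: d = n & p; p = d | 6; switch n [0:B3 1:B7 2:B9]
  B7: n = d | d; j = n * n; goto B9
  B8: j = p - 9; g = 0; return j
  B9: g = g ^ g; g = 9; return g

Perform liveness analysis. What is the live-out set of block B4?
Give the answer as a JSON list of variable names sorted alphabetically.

Answer: ["g", "j", "p"]

Working:
def/use:
  B0: {d,g,j,n,p} / ∅
  B1: {j} / {j,p}
  B2: {n} / {n,p}
  B3: {d,n} / {d,j}
  B4: {d} / {n}
  B5: {n,p} / ∅
  B6: {d,p} / {n,p}
  B7: {j,n} / {d}
  B8: {g,j} / {p}
  B9: {g} / {g}

Liveness:
  B0: in=∅ out={d,g,j,n,p}
  B1: in={j,n,p} out={j,n,p}
  B2: in={j,n,p} out={j,n,p}
  B3: in={d,g,j,p} out={g,j,n,p}
  B4: in={g,j,n,p} out={g,j,p}
  B5: in={g,j} out={g,j,n,p}
  B6: in={g,j,n,p} out={d,g,j,p}
  B7: in={d,g} out={g}
  B8: in={p} out=∅
  B9: in={g} out=∅

live-out(B4) = ["g", "j", "p"]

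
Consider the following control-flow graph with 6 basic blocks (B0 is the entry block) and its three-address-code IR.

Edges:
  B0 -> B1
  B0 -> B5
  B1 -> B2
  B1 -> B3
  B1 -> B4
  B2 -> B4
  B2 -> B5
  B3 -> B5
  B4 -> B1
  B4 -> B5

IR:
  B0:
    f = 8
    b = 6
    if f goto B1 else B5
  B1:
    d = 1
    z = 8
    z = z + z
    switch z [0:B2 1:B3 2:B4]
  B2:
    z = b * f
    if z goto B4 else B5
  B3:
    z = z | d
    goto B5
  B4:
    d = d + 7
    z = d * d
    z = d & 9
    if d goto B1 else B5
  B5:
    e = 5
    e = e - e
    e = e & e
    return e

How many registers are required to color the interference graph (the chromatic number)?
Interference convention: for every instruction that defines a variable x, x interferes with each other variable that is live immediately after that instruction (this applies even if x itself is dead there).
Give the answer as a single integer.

Block summaries:
  B0 def {b,f} use ∅
  B1 def {d,z} use ∅
  B2 def {z} use {b,f}
  B3 def {z} use {d,z}
  B4 def {d,z} use {d}
  B5 def {e} use ∅

Live sets:
  B0 li=∅ lo={b,f}
  B1 li={b,f} lo={b,d,f,z}
  B2 li={b,d,f} lo={b,d,f}
  B3 li={d,z} lo=∅
  B4 li={b,d,f} lo={b,f}
  B5 li=∅ lo=∅

Conflict graph:
  b: {d,f,z}
  d: {b,f,z}
  e: ∅
  f: {b,d,z}
  z: {b,d,f}

Colouring:
  {b,d,f,z} pairwise interfere (4-clique) ⇒ χ ≥ 4
  assign b→c0 d→c1 e→c0 f→c2 z→c3 — no edge inside a register ⇒ χ ≤ 4
  χ = 4

Answer: 4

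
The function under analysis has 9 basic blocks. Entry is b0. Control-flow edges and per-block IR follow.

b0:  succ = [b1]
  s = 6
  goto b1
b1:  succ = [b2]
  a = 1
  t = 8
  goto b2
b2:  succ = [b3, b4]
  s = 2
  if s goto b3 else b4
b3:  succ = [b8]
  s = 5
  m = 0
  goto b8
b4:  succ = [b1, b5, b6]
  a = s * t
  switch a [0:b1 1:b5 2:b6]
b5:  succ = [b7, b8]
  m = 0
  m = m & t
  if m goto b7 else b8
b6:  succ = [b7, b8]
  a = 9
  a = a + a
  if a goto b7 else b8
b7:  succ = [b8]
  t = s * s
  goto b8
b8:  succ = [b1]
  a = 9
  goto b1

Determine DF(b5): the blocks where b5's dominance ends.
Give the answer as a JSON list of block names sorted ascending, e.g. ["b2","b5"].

idom tree: b1←b0 b2←b1 b3←b2 b4←b2 b5←b4 b6←b4 b7←b4 b8←b2
Dom at joins:
  b1: preds {b0,b4,b8}: {b0} ∩ {b0,b1,b2,b4} ∩ {b0,b1,b2,b8} = {b0}; idom=b0
  b7: preds {b5,b6}: {b0,b1,b2,b4,b5} ∩ {b0,b1,b2,b4,b6} = {b0,b1,b2,b4}; idom=b4
  b8: preds {b3,b5,b6,b7}: {b0,b1,b2,b3} ∩ {b0,b1,b2,b4,b5} ∩ {b0,b1,b2,b4,b6} ∩ {b0,b1,b2,b4,b7} = {b0,b1,b2}; idom=b2

DF derivation:
  join b1 pred b0: · stop@b0
  join b1 pred b4: b4→b2→b1 stop@b0
  join b1 pred b8: b8→b2→b1 stop@b0
  join b7 pred b5: b5 stop@b4
  join b7 pred b6: b6 stop@b4
  join b8 pred b3: b3 stop@b2
  join b8 pred b5: b5→b4 stop@b2
  join b8 pred b6: b6→b4 stop@b2
  join b8 pred b7: b7→b4 stop@b2
  DF(b0)=∅
  DF(b1)={b1}
  DF(b2)={b1}
  DF(b3)={b8}
  DF(b4)={b1,b8}
  DF(b5)={b7,b8}
  DF(b6)={b7,b8}
  DF(b7)={b8}
  DF(b8)={b1}

DF(b5) = ["b7", "b8"]

Answer: ["b7", "b8"]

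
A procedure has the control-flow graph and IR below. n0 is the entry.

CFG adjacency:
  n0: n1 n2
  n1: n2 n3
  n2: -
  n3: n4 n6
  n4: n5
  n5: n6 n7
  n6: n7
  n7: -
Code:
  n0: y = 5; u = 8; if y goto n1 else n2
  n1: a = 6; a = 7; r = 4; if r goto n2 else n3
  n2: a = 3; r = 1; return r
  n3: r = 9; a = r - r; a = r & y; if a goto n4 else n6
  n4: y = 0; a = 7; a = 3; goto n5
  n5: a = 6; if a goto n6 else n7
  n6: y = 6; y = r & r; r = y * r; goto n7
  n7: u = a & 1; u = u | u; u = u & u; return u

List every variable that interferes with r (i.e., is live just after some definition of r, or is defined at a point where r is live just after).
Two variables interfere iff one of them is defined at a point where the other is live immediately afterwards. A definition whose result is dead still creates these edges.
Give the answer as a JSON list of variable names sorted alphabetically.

Answer: ["a", "y"]

Analysis:
def/use:
  n0 def {u,y} use ∅
  n1 def {a,r} use ∅
  n2 def {a,r} use ∅
  n3 def {a,r} use {y}
  n4 def {a,y} use ∅
  n5 def {a} use ∅
  n6 def {r,y} use {r}
  n7 def {u} use {a}

Live sets:
  live n0: ∅→{y}
  live n1: {y}→{y}
  live n2: ∅→∅
  live n3: {y}→{a,r}
  live n4: {r}→{r}
  live n5: {r}→{a,r}
  live n6: {a,r}→{a}
  live n7: {a}→∅

Interference:
  a↔{r,y}
  r↔{a,y}
  u↔{y}
  y↔{a,r,u}

N(r) = ["a", "y"]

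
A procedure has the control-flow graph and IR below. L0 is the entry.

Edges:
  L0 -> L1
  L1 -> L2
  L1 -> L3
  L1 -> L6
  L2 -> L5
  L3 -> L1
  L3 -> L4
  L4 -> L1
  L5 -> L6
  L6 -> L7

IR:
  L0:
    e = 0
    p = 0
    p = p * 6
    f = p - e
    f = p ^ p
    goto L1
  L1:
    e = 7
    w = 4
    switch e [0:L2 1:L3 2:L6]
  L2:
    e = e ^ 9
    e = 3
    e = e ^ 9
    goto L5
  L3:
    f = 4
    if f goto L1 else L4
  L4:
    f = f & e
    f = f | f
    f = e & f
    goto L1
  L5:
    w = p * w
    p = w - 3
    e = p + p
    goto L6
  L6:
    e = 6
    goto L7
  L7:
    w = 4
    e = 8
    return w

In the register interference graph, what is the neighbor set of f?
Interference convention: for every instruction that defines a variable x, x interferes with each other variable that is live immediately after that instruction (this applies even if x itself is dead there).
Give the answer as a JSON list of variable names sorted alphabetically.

Answer: ["e", "p"]

Working:
def/use:
  L0: {e,f,p} / ∅
  L1: {e,w} / ∅
  L2: {e} / {e}
  L3: {f} / ∅
  L4: {f} / {e,f}
  L5: {e,p,w} / {p,w}
  L6: {e} / ∅
  L7: {e,w} / ∅

Liveness:
  L0: in=∅ out={p}
  L1: in={p} out={e,p,w}
  L2: in={e,p,w} out={p,w}
  L3: in={e,p} out={e,f,p}
  L4: in={e,f,p} out={p}
  L5: in={p,w} out=∅
  L6: in=∅ out=∅
  L7: in=∅ out=∅

Interference:
  e: {f,p,w}
  f: {e,p}
  p: {e,f,w}
  w: {e,p}

N(f) = ["e", "p"]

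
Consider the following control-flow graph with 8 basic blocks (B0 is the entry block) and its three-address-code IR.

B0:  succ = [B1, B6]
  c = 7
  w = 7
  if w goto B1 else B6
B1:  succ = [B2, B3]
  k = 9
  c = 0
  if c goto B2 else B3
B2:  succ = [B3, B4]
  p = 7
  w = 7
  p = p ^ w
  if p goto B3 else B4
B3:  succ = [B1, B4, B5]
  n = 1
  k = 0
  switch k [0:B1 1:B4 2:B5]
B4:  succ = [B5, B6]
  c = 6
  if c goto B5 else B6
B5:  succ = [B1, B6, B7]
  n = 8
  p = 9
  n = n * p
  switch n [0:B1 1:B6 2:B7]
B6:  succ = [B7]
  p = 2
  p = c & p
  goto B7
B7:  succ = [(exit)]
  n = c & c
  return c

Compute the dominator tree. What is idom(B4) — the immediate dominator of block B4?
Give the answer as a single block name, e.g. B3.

Answer: B1

Derivation:
idom tree: B1←B0 B2←B1 B3←B1 B4←B1 B5←B1 B6←B0 B7←B0
Dom∩ at merges:
  B1: preds {B0,B3,B5}: {B0} ∩ {B0,B1,B3} ∩ {B0,B1,B5} = {B0}; idom=B0
  B3: preds {B1,B2}: {B0,B1} ∩ {B0,B1,B2} = {B0,B1}; idom=B1
  B4: preds {B2,B3}: {B0,B1,B2} ∩ {B0,B1,B3} = {B0,B1}; idom=B1
  B5: preds {B3,B4}: {B0,B1,B3} ∩ {B0,B1,B4} = {B0,B1}; idom=B1
  B6: preds {B0,B4,B5}: {B0} ∩ {B0,B1,B4} ∩ {B0,B1,B5} = {B0}; idom=B0
  B7: preds {B5,B6}: {B0,B1,B5} ∩ {B0,B6} = {B0}; idom=B0

idom(B4) = B1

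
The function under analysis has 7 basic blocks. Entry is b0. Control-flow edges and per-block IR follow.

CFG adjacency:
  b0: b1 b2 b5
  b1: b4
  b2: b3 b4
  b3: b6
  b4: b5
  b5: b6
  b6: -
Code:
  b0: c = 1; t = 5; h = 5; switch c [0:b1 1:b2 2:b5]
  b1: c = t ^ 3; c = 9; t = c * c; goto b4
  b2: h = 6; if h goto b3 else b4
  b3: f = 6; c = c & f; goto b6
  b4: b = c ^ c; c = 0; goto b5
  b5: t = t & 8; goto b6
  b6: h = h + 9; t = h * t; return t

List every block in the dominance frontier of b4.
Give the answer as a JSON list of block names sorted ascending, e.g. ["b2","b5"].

Answer: ["b5"]

Analysis:
idom tree: b1←b0 b2←b0 b3←b2 b4←b0 b5←b0 b6←b0
Dom∩ at merges:
  b4: preds {b1,b2}: {b0,b1} ∩ {b0,b2} = {b0}; idom=b0
  b5: preds {b0,b4}: {b0} ∩ {b0,b4} = {b0}; idom=b0
  b6: preds {b3,b5}: {b0,b2,b3} ∩ {b0,b5} = {b0}; idom=b0

DF derivation:
  join b4 pred b1: b1 stop@b0
  join b4 pred b2: b2 stop@b0
  join b5 pred b0: · stop@b0
  join b5 pred b4: b4 stop@b0
  join b6 pred b3: b3→b2 stop@b0
  join b6 pred b5: b5 stop@b0
  b0 → ∅
  b1 → {b4}
  b2 → {b4,b6}
  b3 → {b6}
  b4 → {b5}
  b5 → {b6}
  b6 → ∅

DF(b4) = ["b5"]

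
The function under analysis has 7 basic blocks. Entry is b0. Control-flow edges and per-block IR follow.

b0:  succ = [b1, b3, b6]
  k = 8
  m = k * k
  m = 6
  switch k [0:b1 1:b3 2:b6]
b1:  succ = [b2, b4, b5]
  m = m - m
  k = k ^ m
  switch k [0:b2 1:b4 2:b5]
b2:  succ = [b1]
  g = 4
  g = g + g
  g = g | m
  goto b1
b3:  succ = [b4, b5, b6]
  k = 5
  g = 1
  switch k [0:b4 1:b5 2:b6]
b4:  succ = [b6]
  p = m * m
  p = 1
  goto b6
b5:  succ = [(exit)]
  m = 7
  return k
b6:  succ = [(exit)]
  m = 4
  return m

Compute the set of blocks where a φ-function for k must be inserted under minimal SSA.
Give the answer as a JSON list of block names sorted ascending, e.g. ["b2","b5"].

Answer: ["b1", "b4", "b5", "b6"]

Derivation:
idom tree: b1←b0 b2←b1 b3←b0 b4←b0 b5←b0 b6←b0
Dom∩ at merges:
  b1: preds {b0,b2}: {b0} ∩ {b0,b1,b2} = {b0}; idom=b0
  b4: preds {b1,b3}: {b0,b1} ∩ {b0,b3} = {b0}; idom=b0
  b5: preds {b1,b3}: {b0,b1} ∩ {b0,b3} = {b0}; idom=b0
  b6: preds {b0,b3,b4}: {b0} ∩ {b0,b3} ∩ {b0,b4} = {b0}; idom=b0

Frontier:
  join b1 pred b0: · stop@b0
  join b1 pred b2: b2→b1 stop@b0
  join b4 pred b1: b1 stop@b0
  join b4 pred b3: b3 stop@b0
  join b5 pred b1: b1 stop@b0
  join b5 pred b3: b3 stop@b0
  join b6 pred b0: · stop@b0
  join b6 pred b3: b3 stop@b0
  join b6 pred b4: b4 stop@b0
  DF(b0)=∅
  DF(b1)={b1,b4,b5}
  DF(b2)={b1}
  DF(b3)={b4,b5,b6}
  DF(b4)={b6}
  DF(b5)=∅
  DF(b6)=∅

φ for k: defs {b0,b1,b3}
  DF⁺ = {b1,b4,b5,b6}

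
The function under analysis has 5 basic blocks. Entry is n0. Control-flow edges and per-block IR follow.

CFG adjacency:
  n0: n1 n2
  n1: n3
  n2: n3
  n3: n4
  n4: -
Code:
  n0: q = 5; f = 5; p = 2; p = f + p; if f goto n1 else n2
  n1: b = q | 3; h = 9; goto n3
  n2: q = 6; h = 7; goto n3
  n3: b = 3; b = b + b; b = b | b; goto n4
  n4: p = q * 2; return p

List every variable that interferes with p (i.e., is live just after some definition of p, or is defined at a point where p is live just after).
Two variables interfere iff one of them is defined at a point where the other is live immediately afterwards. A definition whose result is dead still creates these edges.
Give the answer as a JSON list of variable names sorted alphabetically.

Per-block:
  n0: def={f,p,q} ue=∅
  n1: def={b,h} ue={q}
  n2: def={h,q} ue=∅
  n3: def={b} ue=∅
  n4: def={p} ue={q}

Liveness:
  n0 li=∅ lo={q}
  n1 li={q} lo={q}
  n2 li=∅ lo={q}
  n3 li={q} lo={q}
  n4 li={q} lo=∅

Interference:
  b: {q}
  f: {p,q}
  h: {q}
  p: {f,q}
  q: {b,f,h,p}

N(p) = ["f", "q"]

Answer: ["f", "q"]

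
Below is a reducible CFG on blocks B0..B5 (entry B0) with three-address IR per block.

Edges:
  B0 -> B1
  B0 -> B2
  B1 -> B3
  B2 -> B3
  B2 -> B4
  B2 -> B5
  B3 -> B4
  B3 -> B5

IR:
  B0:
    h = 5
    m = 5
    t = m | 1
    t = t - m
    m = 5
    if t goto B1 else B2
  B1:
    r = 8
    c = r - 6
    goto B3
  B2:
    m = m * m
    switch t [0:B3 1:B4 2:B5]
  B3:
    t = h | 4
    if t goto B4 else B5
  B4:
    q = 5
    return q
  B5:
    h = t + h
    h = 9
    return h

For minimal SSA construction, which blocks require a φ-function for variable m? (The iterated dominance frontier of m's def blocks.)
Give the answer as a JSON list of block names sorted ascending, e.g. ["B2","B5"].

Answer: ["B3", "B4", "B5"]

Analysis:
idom tree: B1←B0 B2←B0 B3←B0 B4←B0 B5←B0
Dom at joins:
  B3: preds {B1,B2}: {B0,B1} ∩ {B0,B2} = {B0}; idom=B0
  B4: preds {B2,B3}: {B0,B2} ∩ {B0,B3} = {B0}; idom=B0
  B5: preds {B2,B3}: {B0,B2} ∩ {B0,B3} = {B0}; idom=B0

Frontier:
  B3←B1: walk B1 to B0
  B3←B2: walk B2 to B0
  B4←B2: walk B2 to B0
  B4←B3: walk B3 to B0
  B5←B2: walk B2 to B0
  B5←B3: walk B3 to B0
  B0 → ∅
  B1 → {B3}
  B2 → {B3,B4,B5}
  B3 → {B4,B5}
  B4 → ∅
  B5 → ∅

φ for m: defs {B0,B2}
  DF⁺ = {B3,B4,B5}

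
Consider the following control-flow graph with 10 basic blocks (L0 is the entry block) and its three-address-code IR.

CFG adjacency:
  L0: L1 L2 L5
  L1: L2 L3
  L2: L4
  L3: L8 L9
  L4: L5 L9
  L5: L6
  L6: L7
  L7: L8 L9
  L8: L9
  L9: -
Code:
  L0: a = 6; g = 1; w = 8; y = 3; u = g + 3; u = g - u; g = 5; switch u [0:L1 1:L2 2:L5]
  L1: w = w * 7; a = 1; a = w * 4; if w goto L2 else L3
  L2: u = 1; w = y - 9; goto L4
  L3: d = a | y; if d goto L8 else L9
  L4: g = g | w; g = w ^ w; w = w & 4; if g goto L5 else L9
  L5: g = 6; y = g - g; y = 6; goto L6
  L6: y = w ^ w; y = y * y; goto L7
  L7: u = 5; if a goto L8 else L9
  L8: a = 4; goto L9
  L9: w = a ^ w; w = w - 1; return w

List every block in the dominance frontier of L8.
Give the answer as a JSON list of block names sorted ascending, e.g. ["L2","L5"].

idom tree: L1←L0 L2←L0 L3←L1 L4←L2 L5←L0 L6←L5 L7←L6 L8←L0 L9←L0
Dom at joins:
  L2: preds {L0,L1}: {L0} ∩ {L0,L1} = {L0}; idom=L0
  L5: preds {L0,L4}: {L0} ∩ {L0,L2,L4} = {L0}; idom=L0
  L8: preds {L3,L7}: {L0,L1,L3} ∩ {L0,L5,L6,L7} = {L0}; idom=L0
  L9: preds {L3,L4,L7,L8}: {L0,L1,L3} ∩ {L0,L2,L4} ∩ {L0,L5,L6,L7} ∩ {L0,L8} = {L0}; idom=L0

DF walk-up:
  join L2 pred L0: · stop@L0
  join L2 pred L1: L1 stop@L0
  join L5 pred L0: · stop@L0
  join L5 pred L4: L4→L2 stop@L0
  join L8 pred L3: L3→L1 stop@L0
  join L8 pred L7: L7→L6→L5 stop@L0
  join L9 pred L3: L3→L1 stop@L0
  join L9 pred L4: L4→L2 stop@L0
  join L9 pred L7: L7→L6→L5 stop@L0
  join L9 pred L8: L8 stop@L0
  L0 → ∅
  L1 → {L2,L8,L9}
  L2 → {L5,L9}
  L3 → {L8,L9}
  L4 → {L5,L9}
  L5 → {L8,L9}
  L6 → {L8,L9}
  L7 → {L8,L9}
  L8 → {L9}
  L9 → ∅

DF(L8) = ["L9"]

Answer: ["L9"]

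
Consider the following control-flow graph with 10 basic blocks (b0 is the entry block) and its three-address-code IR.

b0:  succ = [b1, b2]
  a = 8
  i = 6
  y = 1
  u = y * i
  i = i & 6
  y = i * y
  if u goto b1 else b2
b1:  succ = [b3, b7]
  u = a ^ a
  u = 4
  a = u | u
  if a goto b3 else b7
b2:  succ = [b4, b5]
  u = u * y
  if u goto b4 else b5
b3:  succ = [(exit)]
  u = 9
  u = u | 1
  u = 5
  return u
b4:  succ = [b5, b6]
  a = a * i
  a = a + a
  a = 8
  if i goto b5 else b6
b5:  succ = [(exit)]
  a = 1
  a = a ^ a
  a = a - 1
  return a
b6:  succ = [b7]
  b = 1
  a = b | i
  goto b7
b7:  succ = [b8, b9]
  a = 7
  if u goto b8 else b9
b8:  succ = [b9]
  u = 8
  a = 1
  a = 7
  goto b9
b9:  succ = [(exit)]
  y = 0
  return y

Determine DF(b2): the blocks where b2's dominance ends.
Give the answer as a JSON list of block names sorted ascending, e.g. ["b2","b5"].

Answer: ["b7"]

Working:
idom tree: b1←b0 b2←b0 b3←b1 b4←b2 b5←b2 b6←b4 b7←b0 b8←b7 b9←b7
Dom∩ at merges:
  b5: preds {b2,b4}: {b0,b2} ∩ {b0,b2,b4} = {b0,b2}; idom=b2
  b7: preds {b1,b6}: {b0,b1} ∩ {b0,b2,b4,b6} = {b0}; idom=b0
  b9: preds {b7,b8}: {b0,b7} ∩ {b0,b7,b8} = {b0,b7}; idom=b7

Frontier:
  b5←b2: walk · to b2
  b5←b4: walk b4 to b2
  b7←b1: walk b1 to b0
  b7←b6: walk b6→b4→b2 to b0
  b9←b7: walk · to b7
  b9←b8: walk b8 to b7
  b0 → ∅
  b1 → {b7}
  b2 → {b7}
  b3 → ∅
  b4 → {b5,b7}
  b5 → ∅
  b6 → {b7}
  b7 → ∅
  b8 → {b9}
  b9 → ∅

DF(b2) = ["b7"]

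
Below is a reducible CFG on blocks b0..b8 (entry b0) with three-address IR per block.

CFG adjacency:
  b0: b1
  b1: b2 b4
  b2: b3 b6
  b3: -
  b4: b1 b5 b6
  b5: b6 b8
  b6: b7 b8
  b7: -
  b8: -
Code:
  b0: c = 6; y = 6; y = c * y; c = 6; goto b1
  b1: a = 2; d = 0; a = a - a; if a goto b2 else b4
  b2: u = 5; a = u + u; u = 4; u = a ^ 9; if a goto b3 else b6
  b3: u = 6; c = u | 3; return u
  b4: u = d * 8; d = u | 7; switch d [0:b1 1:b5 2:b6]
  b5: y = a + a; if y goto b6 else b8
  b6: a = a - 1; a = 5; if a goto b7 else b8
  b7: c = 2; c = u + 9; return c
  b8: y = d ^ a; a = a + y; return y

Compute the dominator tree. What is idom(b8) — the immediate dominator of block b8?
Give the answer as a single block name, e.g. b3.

Answer: b1

Derivation:
idom tree: b1←b0 b2←b1 b3←b2 b4←b1 b5←b4 b6←b1 b7←b6 b8←b1
Join-block Dom:
  b1: preds {b0,b4}: {b0} ∩ {b0,b1,b4} = {b0}; idom=b0
  b6: preds {b2,b4,b5}: {b0,b1,b2} ∩ {b0,b1,b4} ∩ {b0,b1,b4,b5} = {b0,b1}; idom=b1
  b8: preds {b5,b6}: {b0,b1,b4,b5} ∩ {b0,b1,b6} = {b0,b1}; idom=b1

idom(b8) = b1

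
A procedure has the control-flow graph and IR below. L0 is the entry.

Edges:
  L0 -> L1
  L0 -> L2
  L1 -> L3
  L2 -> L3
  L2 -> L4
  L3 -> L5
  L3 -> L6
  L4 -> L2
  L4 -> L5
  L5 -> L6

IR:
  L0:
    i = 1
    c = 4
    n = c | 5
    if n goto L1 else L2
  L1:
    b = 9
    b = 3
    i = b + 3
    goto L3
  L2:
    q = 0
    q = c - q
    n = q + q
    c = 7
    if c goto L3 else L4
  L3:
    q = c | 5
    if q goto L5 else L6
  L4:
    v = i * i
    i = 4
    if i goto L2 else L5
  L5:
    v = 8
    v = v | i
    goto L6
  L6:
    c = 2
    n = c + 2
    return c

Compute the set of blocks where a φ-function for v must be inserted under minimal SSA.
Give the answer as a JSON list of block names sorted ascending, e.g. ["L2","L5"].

idom tree: L1←L0 L2←L0 L3←L0 L4←L2 L5←L0 L6←L0
Join-block Dom:
  L2: preds {L0,L4}: {L0} ∩ {L0,L2,L4} = {L0}; idom=L0
  L3: preds {L1,L2}: {L0,L1} ∩ {L0,L2} = {L0}; idom=L0
  L5: preds {L3,L4}: {L0,L3} ∩ {L0,L2,L4} = {L0}; idom=L0
  L6: preds {L3,L5}: {L0,L3} ∩ {L0,L5} = {L0}; idom=L0

DF derivation:
  L2←L0: walk · to L0
  L2←L4: walk L4→L2 to L0
  L3←L1: walk L1 to L0
  L3←L2: walk L2 to L0
  L5←L3: walk L3 to L0
  L5←L4: walk L4→L2 to L0
  L6←L3: walk L3 to L0
  L6←L5: walk L5 to L0
  L0: DF=∅
  L1: DF={L3}
  L2: DF={L2,L3,L5}
  L3: DF={L5,L6}
  L4: DF={L2,L5}
  L5: DF={L6}
  L6: DF=∅

φ for v: defs {L4,L5}
  DF⁺ = {L2,L3,L5,L6}

Answer: ["L2", "L3", "L5", "L6"]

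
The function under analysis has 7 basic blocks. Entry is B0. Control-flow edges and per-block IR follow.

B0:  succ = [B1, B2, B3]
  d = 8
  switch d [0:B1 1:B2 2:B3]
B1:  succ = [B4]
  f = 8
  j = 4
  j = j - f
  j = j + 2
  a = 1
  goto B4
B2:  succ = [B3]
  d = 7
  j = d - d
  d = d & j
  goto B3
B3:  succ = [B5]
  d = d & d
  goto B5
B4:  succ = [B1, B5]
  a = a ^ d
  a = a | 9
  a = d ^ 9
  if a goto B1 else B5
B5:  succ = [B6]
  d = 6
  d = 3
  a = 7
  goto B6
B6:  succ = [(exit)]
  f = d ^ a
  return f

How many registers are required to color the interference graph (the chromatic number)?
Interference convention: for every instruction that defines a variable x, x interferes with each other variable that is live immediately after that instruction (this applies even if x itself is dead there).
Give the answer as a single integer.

Answer: 3

Derivation:
Per-block:
  B0 def {d} use ∅
  B1 def {a,f,j} use ∅
  B2 def {d,j} use ∅
  B3 def {d} use {d}
  B4 def {a} use {a,d}
  B5 def {a,d} use ∅
  B6 def {f} use {a,d}

Liveness:
  B0: in=∅ out={d}
  B1: in={d} out={a,d}
  B2: in=∅ out={d}
  B3: in={d} out=∅
  B4: in={a,d} out={d}
  B5: in=∅ out={a,d}
  B6: in={a,d} out=∅

Interference:
  a — {d}
  d — {a,f,j}
  f — {d,j}
  j — {d,f}

Chromatic number:
  {d,f,j} pairwise interfere (3-clique) ⇒ χ ≥ 3
  3-colouring: R0={d}  R1={a,f}  R2={j}
  χ = 3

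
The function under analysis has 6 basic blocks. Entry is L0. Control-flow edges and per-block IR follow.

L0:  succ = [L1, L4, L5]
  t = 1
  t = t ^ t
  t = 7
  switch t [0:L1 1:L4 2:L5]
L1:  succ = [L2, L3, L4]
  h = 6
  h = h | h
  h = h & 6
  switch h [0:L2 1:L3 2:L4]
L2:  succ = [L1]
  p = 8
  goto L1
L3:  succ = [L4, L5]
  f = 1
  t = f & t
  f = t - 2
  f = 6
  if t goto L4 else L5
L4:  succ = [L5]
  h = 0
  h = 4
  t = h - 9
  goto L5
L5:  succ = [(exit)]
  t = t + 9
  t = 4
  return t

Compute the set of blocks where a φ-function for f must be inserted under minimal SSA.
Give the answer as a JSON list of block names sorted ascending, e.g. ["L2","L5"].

idom tree: L1←L0 L2←L1 L3←L1 L4←L0 L5←L0
Join-block Dom:
  L1: preds {L0,L2}: {L0} ∩ {L0,L1,L2} = {L0}; idom=L0
  L4: preds {L0,L1,L3}: {L0} ∩ {L0,L1} ∩ {L0,L1,L3} = {L0}; idom=L0
  L5: preds {L0,L3,L4}: {L0} ∩ {L0,L1,L3} ∩ {L0,L4} = {L0}; idom=L0

DF derivation:
  join L1 pred L0: · stop@L0
  join L1 pred L2: L2→L1 stop@L0
  join L4 pred L0: · stop@L0
  join L4 pred L1: L1 stop@L0
  join L4 pred L3: L3→L1 stop@L0
  join L5 pred L0: · stop@L0
  join L5 pred L3: L3→L1 stop@L0
  join L5 pred L4: L4 stop@L0
  L0 → ∅
  L1 → {L1,L4,L5}
  L2 → {L1}
  L3 → {L4,L5}
  L4 → {L5}
  L5 → ∅

φ for f: defs {L3}
  DF⁺ = {L4,L5}

Answer: ["L4", "L5"]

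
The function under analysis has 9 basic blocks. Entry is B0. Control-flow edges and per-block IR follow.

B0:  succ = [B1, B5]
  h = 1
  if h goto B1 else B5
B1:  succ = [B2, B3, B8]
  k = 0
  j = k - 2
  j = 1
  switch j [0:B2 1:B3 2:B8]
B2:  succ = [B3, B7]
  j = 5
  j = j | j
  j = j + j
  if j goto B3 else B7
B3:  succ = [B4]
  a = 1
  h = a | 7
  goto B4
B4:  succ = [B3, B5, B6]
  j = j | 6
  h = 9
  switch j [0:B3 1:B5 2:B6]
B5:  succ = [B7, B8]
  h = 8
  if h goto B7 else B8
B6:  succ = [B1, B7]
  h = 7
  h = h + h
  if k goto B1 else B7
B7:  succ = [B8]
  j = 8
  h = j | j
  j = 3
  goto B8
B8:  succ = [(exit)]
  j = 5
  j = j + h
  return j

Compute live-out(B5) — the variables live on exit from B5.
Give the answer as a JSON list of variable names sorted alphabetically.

Answer: ["h"]

Working:
Block summaries:
  B0: def={h} ue=∅
  B1: def={j,k} ue=∅
  B2: def={j} ue=∅
  B3: def={a,h} ue=∅
  B4: def={h,j} ue={j}
  B5: def={h} ue=∅
  B6: def={h} ue={k}
  B7: def={h,j} ue=∅
  B8: def={j} ue={h}

Liveness:
  B0 li=∅ lo={h}
  B1 li={h} lo={h,j,k}
  B2 li={k} lo={j,k}
  B3 li={j,k} lo={j,k}
  B4 li={j,k} lo={j,k}
  B5 li=∅ lo={h}
  B6 li={k} lo={h}
  B7 li=∅ lo={h}
  B8 li={h} lo=∅

live-out(B5) = ["h"]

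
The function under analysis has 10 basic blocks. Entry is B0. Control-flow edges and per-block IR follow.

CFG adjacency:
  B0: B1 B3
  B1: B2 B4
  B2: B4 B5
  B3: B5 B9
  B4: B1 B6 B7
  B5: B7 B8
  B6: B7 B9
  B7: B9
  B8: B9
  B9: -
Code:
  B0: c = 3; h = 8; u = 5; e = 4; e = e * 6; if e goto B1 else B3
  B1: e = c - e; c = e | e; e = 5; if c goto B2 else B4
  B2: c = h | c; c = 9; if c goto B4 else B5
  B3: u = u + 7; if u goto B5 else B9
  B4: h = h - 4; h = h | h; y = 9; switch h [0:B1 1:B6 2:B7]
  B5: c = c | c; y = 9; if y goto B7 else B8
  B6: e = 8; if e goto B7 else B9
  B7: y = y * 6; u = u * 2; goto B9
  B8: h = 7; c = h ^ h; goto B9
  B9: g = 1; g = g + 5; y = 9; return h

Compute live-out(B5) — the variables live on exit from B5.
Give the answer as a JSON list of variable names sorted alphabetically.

Answer: ["h", "u", "y"]

Derivation:
def/use:
  B0 def {c,e,h,u} use ∅
  B1 def {c,e} use {c,e}
  B2 def {c} use {c,h}
  B3 def {u} use {u}
  B4 def {h,y} use {h}
  B5 def {c,y} use {c}
  B6 def {e} use ∅
  B7 def {u,y} use {u,y}
  B8 def {c,h} use ∅
  B9 def {g,y} use {h}

Backward fixpoint:
  live B0: ∅→{c,e,h,u}
  live B1: {c,e,h,u}→{c,e,h,u}
  live B2: {c,e,h,u}→{c,e,h,u}
  live B3: {c,h,u}→{c,h,u}
  live B4: {c,e,h,u}→{c,e,h,u,y}
  live B5: {c,h,u}→{h,u,y}
  live B6: {h,u,y}→{h,u,y}
  live B7: {h,u,y}→{h}
  live B8: ∅→{h}
  live B9: {h}→∅

live-out(B5) = ["h", "u", "y"]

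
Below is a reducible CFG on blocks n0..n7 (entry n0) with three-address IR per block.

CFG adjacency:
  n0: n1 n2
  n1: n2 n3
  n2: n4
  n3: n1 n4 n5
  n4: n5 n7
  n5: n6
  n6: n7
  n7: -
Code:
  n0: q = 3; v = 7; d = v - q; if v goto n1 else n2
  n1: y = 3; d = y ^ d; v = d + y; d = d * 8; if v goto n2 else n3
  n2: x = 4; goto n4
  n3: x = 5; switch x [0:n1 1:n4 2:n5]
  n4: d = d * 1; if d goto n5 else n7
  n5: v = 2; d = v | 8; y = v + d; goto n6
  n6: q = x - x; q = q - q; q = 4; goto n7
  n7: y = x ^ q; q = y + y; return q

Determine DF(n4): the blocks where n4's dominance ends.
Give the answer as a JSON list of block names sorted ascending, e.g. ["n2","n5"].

idom tree: n1←n0 n2←n0 n3←n1 n4←n0 n5←n0 n6←n5 n7←n0
Dom∩ at merges:
  n1: preds {n0,n3}: {n0} ∩ {n0,n1,n3} = {n0}; idom=n0
  n2: preds {n0,n1}: {n0} ∩ {n0,n1} = {n0}; idom=n0
  n4: preds {n2,n3}: {n0,n2} ∩ {n0,n1,n3} = {n0}; idom=n0
  n5: preds {n3,n4}: {n0,n1,n3} ∩ {n0,n4} = {n0}; idom=n0
  n7: preds {n4,n6}: {n0,n4} ∩ {n0,n5,n6} = {n0}; idom=n0

DF derivation:
  join n1 pred n0: · stop@n0
  join n1 pred n3: n3→n1 stop@n0
  join n2 pred n0: · stop@n0
  join n2 pred n1: n1 stop@n0
  join n4 pred n2: n2 stop@n0
  join n4 pred n3: n3→n1 stop@n0
  join n5 pred n3: n3→n1 stop@n0
  join n5 pred n4: n4 stop@n0
  join n7 pred n4: n4 stop@n0
  join n7 pred n6: n6→n5 stop@n0
  n0 → ∅
  n1 → {n1,n2,n4,n5}
  n2 → {n4}
  n3 → {n1,n4,n5}
  n4 → {n5,n7}
  n5 → {n7}
  n6 → {n7}
  n7 → ∅

DF(n4) = ["n5", "n7"]

Answer: ["n5", "n7"]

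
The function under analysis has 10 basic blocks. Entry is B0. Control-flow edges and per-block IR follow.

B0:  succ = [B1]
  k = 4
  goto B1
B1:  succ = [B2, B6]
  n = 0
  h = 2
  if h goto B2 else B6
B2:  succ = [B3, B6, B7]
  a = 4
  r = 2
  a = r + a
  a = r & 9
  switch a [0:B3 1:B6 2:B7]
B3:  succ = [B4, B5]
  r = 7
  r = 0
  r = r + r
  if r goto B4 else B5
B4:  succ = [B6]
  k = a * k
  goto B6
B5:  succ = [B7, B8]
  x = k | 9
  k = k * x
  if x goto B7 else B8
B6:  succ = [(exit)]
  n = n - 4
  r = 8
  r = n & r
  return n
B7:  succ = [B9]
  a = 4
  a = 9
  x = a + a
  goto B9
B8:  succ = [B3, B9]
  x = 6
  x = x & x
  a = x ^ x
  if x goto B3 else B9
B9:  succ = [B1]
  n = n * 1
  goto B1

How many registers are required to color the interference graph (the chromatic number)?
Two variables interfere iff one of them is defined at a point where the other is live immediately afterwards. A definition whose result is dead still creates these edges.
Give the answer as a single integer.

def/use:
  B0: {k} / ∅
  B1: {h,n} / ∅
  B2: {a,r} / ∅
  B3: {r} / ∅
  B4: {k} / {a,k}
  B5: {k,x} / {k}
  B6: {n,r} / {n}
  B7: {a,x} / ∅
  B8: {a,x} / ∅
  B9: {n} / {n}

Liveness:
  live B0: ∅→{k}
  live B1: {k}→{k,n}
  live B2: {k,n}→{a,k,n}
  live B3: {a,k,n}→{a,k,n}
  live B4: {a,k,n}→{n}
  live B5: {k,n}→{k,n}
  live B6: {n}→∅
  live B7: {k,n}→{k,n}
  live B8: {k,n}→{a,k,n}
  live B9: {k,n}→{k}

Interference:
  a — {k,n,r,x}
  h — {k,n}
  k — {a,h,n,r,x}
  n — {a,h,k,r,x}
  r — {a,k,n}
  x — {a,k,n}

Chromatic number:
  clique {a,k,n,r} ⇒ need ≥ 4
  assign a→r2 h→r2 k→r0 n→r1 r→r3 x→r3 — no edge inside a register ⇒ χ ≤ 4
  χ = 4

Answer: 4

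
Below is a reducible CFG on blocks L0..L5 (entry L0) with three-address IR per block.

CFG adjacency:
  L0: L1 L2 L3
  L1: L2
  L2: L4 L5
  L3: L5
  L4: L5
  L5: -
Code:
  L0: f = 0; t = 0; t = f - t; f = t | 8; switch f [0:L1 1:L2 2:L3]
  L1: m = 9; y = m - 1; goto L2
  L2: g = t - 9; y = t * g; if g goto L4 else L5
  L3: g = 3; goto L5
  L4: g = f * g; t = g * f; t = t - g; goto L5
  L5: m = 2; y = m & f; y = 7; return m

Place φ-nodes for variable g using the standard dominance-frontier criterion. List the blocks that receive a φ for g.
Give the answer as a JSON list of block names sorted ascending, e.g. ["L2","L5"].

Answer: ["L5"]

Working:
idom tree: L1←L0 L2←L0 L3←L0 L4←L2 L5←L0
Join-block Dom:
  L2: preds {L0,L1}: {L0} ∩ {L0,L1} = {L0}; idom=L0
  L5: preds {L2,L3,L4}: {L0,L2} ∩ {L0,L3} ∩ {L0,L2,L4} = {L0}; idom=L0

Frontier:
  join L2 pred L0: · stop@L0
  join L2 pred L1: L1 stop@L0
  join L5 pred L2: L2 stop@L0
  join L5 pred L3: L3 stop@L0
  join L5 pred L4: L4→L2 stop@L0
  DF(L0)=∅
  DF(L1)={L2}
  DF(L2)={L5}
  DF(L3)={L5}
  DF(L4)={L5}
  DF(L5)=∅

φ for g: defs {L2,L3,L4}
  DF⁺ = {L5}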